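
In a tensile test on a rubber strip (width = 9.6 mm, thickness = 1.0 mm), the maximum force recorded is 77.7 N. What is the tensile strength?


Area = width * thickness = 9.6 * 1.0 = 9.6 mm^2
TS = force / area = 77.7 / 9.6 = 8.09 MPa

8.09 MPa


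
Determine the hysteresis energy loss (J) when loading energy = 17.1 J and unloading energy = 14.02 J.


Hysteresis loss = loading - unloading
= 17.1 - 14.02
= 3.08 J

3.08 J


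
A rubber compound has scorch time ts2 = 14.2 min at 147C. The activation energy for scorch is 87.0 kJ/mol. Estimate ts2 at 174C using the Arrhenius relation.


Convert temperatures: T1 = 147 + 273.15 = 420.15 K, T2 = 174 + 273.15 = 447.15 K
ts2_new = 14.2 * exp(87000 / 8.314 * (1/447.15 - 1/420.15))
1/T2 - 1/T1 = -1.4372e-04
ts2_new = 3.16 min

3.16 min


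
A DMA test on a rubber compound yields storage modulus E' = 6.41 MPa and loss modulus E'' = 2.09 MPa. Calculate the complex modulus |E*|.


|E*| = sqrt(E'^2 + E''^2)
= sqrt(6.41^2 + 2.09^2)
= sqrt(41.0881 + 4.3681)
= 6.742 MPa

6.742 MPa


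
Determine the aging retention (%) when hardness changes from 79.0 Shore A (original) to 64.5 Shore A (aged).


Retention = aged / original * 100
= 64.5 / 79.0 * 100
= 81.6%

81.6%


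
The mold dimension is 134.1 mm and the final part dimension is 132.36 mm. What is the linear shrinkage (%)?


Shrinkage = (mold - part) / mold * 100
= (134.1 - 132.36) / 134.1 * 100
= 1.74 / 134.1 * 100
= 1.3%

1.3%


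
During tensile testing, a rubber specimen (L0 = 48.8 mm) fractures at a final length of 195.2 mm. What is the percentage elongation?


Elongation = (Lf - L0) / L0 * 100
= (195.2 - 48.8) / 48.8 * 100
= 146.4 / 48.8 * 100
= 300.0%

300.0%


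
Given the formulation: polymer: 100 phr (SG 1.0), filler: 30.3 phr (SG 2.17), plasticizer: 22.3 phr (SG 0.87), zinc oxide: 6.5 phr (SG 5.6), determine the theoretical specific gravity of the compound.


Sum of weights = 159.1
Volume contributions:
  polymer: 100/1.0 = 100.0000
  filler: 30.3/2.17 = 13.9631
  plasticizer: 22.3/0.87 = 25.6322
  zinc oxide: 6.5/5.6 = 1.1607
Sum of volumes = 140.7560
SG = 159.1 / 140.7560 = 1.13

SG = 1.13


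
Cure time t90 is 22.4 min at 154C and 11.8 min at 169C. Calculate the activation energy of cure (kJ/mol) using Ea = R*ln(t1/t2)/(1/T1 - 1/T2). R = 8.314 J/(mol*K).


T1 = 427.15 K, T2 = 442.15 K
1/T1 - 1/T2 = 7.9422e-05
ln(t1/t2) = ln(22.4/11.8) = 0.6410
Ea = 8.314 * 0.6410 / 7.9422e-05 = 67096.6282 J/mol
Ea = 67.1 kJ/mol

67.1 kJ/mol


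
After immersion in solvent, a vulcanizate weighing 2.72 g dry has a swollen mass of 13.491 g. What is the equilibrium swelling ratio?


Q = W_swollen / W_dry
Q = 13.491 / 2.72
Q = 4.96

Q = 4.96


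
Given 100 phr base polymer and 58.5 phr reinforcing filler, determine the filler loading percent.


Filler % = filler / (rubber + filler) * 100
= 58.5 / (100 + 58.5) * 100
= 58.5 / 158.5 * 100
= 36.91%

36.91%


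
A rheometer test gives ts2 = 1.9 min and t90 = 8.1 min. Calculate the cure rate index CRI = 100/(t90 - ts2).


CRI = 100 / (t90 - ts2)
= 100 / (8.1 - 1.9)
= 100 / 6.2
= 16.13 min^-1

16.13 min^-1


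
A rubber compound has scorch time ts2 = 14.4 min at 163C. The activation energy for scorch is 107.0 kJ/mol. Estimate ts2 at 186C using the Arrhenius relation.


Convert temperatures: T1 = 163 + 273.15 = 436.15 K, T2 = 186 + 273.15 = 459.15 K
ts2_new = 14.4 * exp(107000 / 8.314 * (1/459.15 - 1/436.15))
1/T2 - 1/T1 = -1.1485e-04
ts2_new = 3.28 min

3.28 min


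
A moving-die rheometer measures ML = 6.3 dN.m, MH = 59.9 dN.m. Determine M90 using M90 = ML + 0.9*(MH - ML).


M90 = ML + 0.9 * (MH - ML)
M90 = 6.3 + 0.9 * (59.9 - 6.3)
M90 = 6.3 + 0.9 * 53.6
M90 = 54.54 dN.m

54.54 dN.m


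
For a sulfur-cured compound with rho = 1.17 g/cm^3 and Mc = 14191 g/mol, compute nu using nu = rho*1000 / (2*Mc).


nu = rho * 1000 / (2 * Mc)
nu = 1.17 * 1000 / (2 * 14191)
nu = 1170.0 / 28382
nu = 0.0412 mol/L

0.0412 mol/L


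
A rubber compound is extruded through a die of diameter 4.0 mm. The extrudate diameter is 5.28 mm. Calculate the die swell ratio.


Die swell ratio = D_extrudate / D_die
= 5.28 / 4.0
= 1.32

Die swell = 1.32


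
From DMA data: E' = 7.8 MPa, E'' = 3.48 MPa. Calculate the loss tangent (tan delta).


tan delta = E'' / E'
= 3.48 / 7.8
= 0.4462

tan delta = 0.4462


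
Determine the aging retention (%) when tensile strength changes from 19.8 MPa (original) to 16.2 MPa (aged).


Retention = aged / original * 100
= 16.2 / 19.8 * 100
= 81.8%

81.8%


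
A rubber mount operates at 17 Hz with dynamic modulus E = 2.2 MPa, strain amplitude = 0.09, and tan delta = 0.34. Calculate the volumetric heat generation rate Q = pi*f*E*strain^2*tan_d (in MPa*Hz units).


Q = pi * f * E * strain^2 * tan_d
= pi * 17 * 2.2 * 0.09^2 * 0.34
= pi * 17 * 2.2 * 0.0081 * 0.34
= 0.3236

Q = 0.3236


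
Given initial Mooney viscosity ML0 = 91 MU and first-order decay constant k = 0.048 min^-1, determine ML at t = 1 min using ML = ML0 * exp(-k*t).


ML = ML0 * exp(-k * t)
ML = 91 * exp(-0.048 * 1)
ML = 91 * 0.9531
ML = 86.74 MU

86.74 MU


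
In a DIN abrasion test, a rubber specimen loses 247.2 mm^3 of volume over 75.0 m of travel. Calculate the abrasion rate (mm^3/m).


Rate = volume_loss / distance
= 247.2 / 75.0
= 3.296 mm^3/m

3.296 mm^3/m


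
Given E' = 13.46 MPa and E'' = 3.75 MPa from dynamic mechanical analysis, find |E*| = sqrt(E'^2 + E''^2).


|E*| = sqrt(E'^2 + E''^2)
= sqrt(13.46^2 + 3.75^2)
= sqrt(181.1716 + 14.0625)
= 13.973 MPa

13.973 MPa


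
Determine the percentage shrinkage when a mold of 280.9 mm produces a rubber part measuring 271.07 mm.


Shrinkage = (mold - part) / mold * 100
= (280.9 - 271.07) / 280.9 * 100
= 9.83 / 280.9 * 100
= 3.5%

3.5%


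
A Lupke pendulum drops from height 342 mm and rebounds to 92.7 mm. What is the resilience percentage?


Resilience = h_rebound / h_drop * 100
= 92.7 / 342 * 100
= 27.1%

27.1%


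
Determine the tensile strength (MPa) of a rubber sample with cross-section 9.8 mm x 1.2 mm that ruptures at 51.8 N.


Area = width * thickness = 9.8 * 1.2 = 11.76 mm^2
TS = force / area = 51.8 / 11.76 = 4.4 MPa

4.4 MPa


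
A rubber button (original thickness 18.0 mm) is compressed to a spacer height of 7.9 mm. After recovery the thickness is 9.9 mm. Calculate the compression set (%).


CS = (t0 - recovered) / (t0 - ts) * 100
= (18.0 - 9.9) / (18.0 - 7.9) * 100
= 8.1 / 10.1 * 100
= 80.2%

80.2%


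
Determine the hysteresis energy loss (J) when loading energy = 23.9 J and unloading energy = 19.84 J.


Hysteresis loss = loading - unloading
= 23.9 - 19.84
= 4.06 J

4.06 J


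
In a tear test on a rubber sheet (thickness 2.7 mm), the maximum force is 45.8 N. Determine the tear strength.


Tear strength = force / thickness
= 45.8 / 2.7
= 16.96 N/mm

16.96 N/mm


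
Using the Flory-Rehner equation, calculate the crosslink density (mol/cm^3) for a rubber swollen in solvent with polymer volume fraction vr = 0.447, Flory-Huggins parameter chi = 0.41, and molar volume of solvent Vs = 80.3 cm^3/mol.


ln(1 - vr) = ln(1 - 0.447) = -0.5924
Numerator = -((-0.5924) + 0.447 + 0.41 * 0.447^2) = 0.0635
Denominator = 80.3 * (0.447^(1/3) - 0.447/2) = 43.4505
nu = 0.0635 / 43.4505 = 0.0015 mol/cm^3

0.0015 mol/cm^3


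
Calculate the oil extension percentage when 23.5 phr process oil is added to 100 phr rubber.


Oil % = oil / (100 + oil) * 100
= 23.5 / (100 + 23.5) * 100
= 23.5 / 123.5 * 100
= 19.03%

19.03%


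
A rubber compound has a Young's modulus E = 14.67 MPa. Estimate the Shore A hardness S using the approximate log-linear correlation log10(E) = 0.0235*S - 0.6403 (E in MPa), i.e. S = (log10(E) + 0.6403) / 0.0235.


log10(E) = 0.0235*S - 0.6403  =>  S = (log10(E) + 0.6403) / 0.0235
log10(14.67) = 1.166430
S = (1.166430 + 0.6403) / 0.0235 = 1.806730 / 0.0235
S = 76.9

Shore A = 76.9


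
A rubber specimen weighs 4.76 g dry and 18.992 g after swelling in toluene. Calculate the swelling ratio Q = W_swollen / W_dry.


Q = W_swollen / W_dry
Q = 18.992 / 4.76
Q = 3.99

Q = 3.99


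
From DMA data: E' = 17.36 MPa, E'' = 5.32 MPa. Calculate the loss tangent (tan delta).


tan delta = E'' / E'
= 5.32 / 17.36
= 0.3065

tan delta = 0.3065


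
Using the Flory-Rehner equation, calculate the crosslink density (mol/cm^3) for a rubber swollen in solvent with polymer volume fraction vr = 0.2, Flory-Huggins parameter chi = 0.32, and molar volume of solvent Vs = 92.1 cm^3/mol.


ln(1 - vr) = ln(1 - 0.2) = -0.2231
Numerator = -((-0.2231) + 0.2 + 0.32 * 0.2^2) = 0.0103
Denominator = 92.1 * (0.2^(1/3) - 0.2/2) = 44.6504
nu = 0.0103 / 44.6504 = 2.3166e-04 mol/cm^3

2.3166e-04 mol/cm^3


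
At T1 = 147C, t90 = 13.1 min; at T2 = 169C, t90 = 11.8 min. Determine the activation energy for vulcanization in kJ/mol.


T1 = 420.15 K, T2 = 442.15 K
1/T1 - 1/T2 = 1.1843e-04
ln(t1/t2) = ln(13.1/11.8) = 0.1045
Ea = 8.314 * 0.1045 / 1.1843e-04 = 7337.2007 J/mol
Ea = 7.34 kJ/mol

7.34 kJ/mol


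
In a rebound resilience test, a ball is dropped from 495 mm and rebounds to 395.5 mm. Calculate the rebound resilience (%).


Resilience = h_rebound / h_drop * 100
= 395.5 / 495 * 100
= 79.9%

79.9%


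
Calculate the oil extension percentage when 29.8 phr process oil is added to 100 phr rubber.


Oil % = oil / (100 + oil) * 100
= 29.8 / (100 + 29.8) * 100
= 29.8 / 129.8 * 100
= 22.96%

22.96%


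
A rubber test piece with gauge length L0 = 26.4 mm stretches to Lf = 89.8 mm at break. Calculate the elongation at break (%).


Elongation = (Lf - L0) / L0 * 100
= (89.8 - 26.4) / 26.4 * 100
= 63.4 / 26.4 * 100
= 240.2%

240.2%


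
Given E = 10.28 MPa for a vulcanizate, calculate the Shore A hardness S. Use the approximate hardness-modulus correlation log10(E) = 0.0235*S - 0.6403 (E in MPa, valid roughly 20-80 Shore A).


log10(E) = 0.0235*S - 0.6403  =>  S = (log10(E) + 0.6403) / 0.0235
log10(10.28) = 1.011993
S = (1.011993 + 0.6403) / 0.0235 = 1.652293 / 0.0235
S = 70.3

Shore A = 70.3


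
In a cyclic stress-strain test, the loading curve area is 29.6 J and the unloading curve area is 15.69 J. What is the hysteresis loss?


Hysteresis loss = loading - unloading
= 29.6 - 15.69
= 13.91 J

13.91 J


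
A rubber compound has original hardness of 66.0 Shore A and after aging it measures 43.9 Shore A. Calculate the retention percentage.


Retention = aged / original * 100
= 43.9 / 66.0 * 100
= 66.5%

66.5%


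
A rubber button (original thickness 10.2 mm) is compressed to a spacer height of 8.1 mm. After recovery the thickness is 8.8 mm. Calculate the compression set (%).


CS = (t0 - recovered) / (t0 - ts) * 100
= (10.2 - 8.8) / (10.2 - 8.1) * 100
= 1.4 / 2.1 * 100
= 66.7%

66.7%


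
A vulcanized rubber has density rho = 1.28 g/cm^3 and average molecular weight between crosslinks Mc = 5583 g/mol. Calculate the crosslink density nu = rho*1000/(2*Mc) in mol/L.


nu = rho * 1000 / (2 * Mc)
nu = 1.28 * 1000 / (2 * 5583)
nu = 1280.0 / 11166
nu = 0.1146 mol/L

0.1146 mol/L


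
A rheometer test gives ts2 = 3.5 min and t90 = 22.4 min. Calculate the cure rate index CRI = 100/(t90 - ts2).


CRI = 100 / (t90 - ts2)
= 100 / (22.4 - 3.5)
= 100 / 18.9
= 5.29 min^-1

5.29 min^-1


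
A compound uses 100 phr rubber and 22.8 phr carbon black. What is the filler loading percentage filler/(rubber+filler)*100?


Filler % = filler / (rubber + filler) * 100
= 22.8 / (100 + 22.8) * 100
= 22.8 / 122.8 * 100
= 18.57%

18.57%


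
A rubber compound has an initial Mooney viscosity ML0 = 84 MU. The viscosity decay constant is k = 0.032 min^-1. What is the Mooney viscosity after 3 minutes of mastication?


ML = ML0 * exp(-k * t)
ML = 84 * exp(-0.032 * 3)
ML = 84 * 0.9085
ML = 76.31 MU

76.31 MU


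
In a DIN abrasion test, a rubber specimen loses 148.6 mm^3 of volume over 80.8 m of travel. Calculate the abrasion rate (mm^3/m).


Rate = volume_loss / distance
= 148.6 / 80.8
= 1.839 mm^3/m

1.839 mm^3/m


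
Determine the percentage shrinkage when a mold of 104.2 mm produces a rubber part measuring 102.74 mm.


Shrinkage = (mold - part) / mold * 100
= (104.2 - 102.74) / 104.2 * 100
= 1.46 / 104.2 * 100
= 1.4%

1.4%


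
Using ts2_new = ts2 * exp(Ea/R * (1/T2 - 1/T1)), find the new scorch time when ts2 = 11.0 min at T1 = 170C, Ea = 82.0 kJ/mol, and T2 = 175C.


Convert temperatures: T1 = 170 + 273.15 = 443.15 K, T2 = 175 + 273.15 = 448.15 K
ts2_new = 11.0 * exp(82000 / 8.314 * (1/448.15 - 1/443.15))
1/T2 - 1/T1 = -2.5177e-05
ts2_new = 8.58 min

8.58 min


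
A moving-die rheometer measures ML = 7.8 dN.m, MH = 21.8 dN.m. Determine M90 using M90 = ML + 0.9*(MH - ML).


M90 = ML + 0.9 * (MH - ML)
M90 = 7.8 + 0.9 * (21.8 - 7.8)
M90 = 7.8 + 0.9 * 14.0
M90 = 20.4 dN.m

20.4 dN.m


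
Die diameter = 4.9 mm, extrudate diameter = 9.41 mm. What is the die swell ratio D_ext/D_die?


Die swell ratio = D_extrudate / D_die
= 9.41 / 4.9
= 1.92

Die swell = 1.92


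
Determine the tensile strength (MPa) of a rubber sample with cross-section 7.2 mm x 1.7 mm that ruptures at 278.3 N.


Area = width * thickness = 7.2 * 1.7 = 12.24 mm^2
TS = force / area = 278.3 / 12.24 = 22.74 MPa

22.74 MPa


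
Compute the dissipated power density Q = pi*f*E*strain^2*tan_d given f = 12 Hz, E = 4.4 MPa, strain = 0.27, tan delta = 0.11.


Q = pi * f * E * strain^2 * tan_d
= pi * 12 * 4.4 * 0.27^2 * 0.11
= pi * 12 * 4.4 * 0.0729 * 0.11
= 1.3302

Q = 1.3302


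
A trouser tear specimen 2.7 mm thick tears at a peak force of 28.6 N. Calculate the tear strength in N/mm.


Tear strength = force / thickness
= 28.6 / 2.7
= 10.59 N/mm

10.59 N/mm


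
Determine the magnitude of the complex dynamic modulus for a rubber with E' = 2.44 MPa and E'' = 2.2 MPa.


|E*| = sqrt(E'^2 + E''^2)
= sqrt(2.44^2 + 2.2^2)
= sqrt(5.9536 + 4.8400)
= 3.285 MPa

3.285 MPa


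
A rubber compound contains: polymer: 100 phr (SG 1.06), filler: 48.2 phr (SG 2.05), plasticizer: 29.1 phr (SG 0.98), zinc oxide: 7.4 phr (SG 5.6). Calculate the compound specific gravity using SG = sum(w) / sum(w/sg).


Sum of weights = 184.7
Volume contributions:
  polymer: 100/1.06 = 94.3396
  filler: 48.2/2.05 = 23.5122
  plasticizer: 29.1/0.98 = 29.6939
  zinc oxide: 7.4/5.6 = 1.3214
Sum of volumes = 148.8671
SG = 184.7 / 148.8671 = 1.241

SG = 1.241


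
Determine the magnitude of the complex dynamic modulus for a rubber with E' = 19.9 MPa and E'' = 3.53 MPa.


|E*| = sqrt(E'^2 + E''^2)
= sqrt(19.9^2 + 3.53^2)
= sqrt(396.0100 + 12.4609)
= 20.211 MPa

20.211 MPa


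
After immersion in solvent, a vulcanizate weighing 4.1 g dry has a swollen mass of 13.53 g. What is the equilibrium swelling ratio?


Q = W_swollen / W_dry
Q = 13.53 / 4.1
Q = 3.3

Q = 3.3


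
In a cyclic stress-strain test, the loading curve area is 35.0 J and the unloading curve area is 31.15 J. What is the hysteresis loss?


Hysteresis loss = loading - unloading
= 35.0 - 31.15
= 3.85 J

3.85 J


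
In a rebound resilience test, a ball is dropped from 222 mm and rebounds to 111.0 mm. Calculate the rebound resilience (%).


Resilience = h_rebound / h_drop * 100
= 111.0 / 222 * 100
= 50.0%

50.0%


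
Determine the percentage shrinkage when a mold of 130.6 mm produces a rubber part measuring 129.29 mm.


Shrinkage = (mold - part) / mold * 100
= (130.6 - 129.29) / 130.6 * 100
= 1.31 / 130.6 * 100
= 1.0%

1.0%


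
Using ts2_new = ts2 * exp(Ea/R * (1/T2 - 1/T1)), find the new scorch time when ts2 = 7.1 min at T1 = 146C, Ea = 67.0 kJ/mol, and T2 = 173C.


Convert temperatures: T1 = 146 + 273.15 = 419.15 K, T2 = 173 + 273.15 = 446.15 K
ts2_new = 7.1 * exp(67000 / 8.314 * (1/446.15 - 1/419.15))
1/T2 - 1/T1 = -1.4438e-04
ts2_new = 2.22 min

2.22 min


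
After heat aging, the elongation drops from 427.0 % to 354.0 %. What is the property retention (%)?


Retention = aged / original * 100
= 354.0 / 427.0 * 100
= 82.9%

82.9%


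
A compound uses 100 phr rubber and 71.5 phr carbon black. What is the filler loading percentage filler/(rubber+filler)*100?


Filler % = filler / (rubber + filler) * 100
= 71.5 / (100 + 71.5) * 100
= 71.5 / 171.5 * 100
= 41.69%

41.69%


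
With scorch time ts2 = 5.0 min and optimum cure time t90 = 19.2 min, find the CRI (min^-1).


CRI = 100 / (t90 - ts2)
= 100 / (19.2 - 5.0)
= 100 / 14.2
= 7.04 min^-1

7.04 min^-1


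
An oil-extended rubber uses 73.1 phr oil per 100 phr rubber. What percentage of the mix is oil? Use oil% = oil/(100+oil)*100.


Oil % = oil / (100 + oil) * 100
= 73.1 / (100 + 73.1) * 100
= 73.1 / 173.1 * 100
= 42.23%

42.23%


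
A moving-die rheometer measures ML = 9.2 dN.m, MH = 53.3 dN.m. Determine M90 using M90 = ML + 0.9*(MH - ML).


M90 = ML + 0.9 * (MH - ML)
M90 = 9.2 + 0.9 * (53.3 - 9.2)
M90 = 9.2 + 0.9 * 44.1
M90 = 48.89 dN.m

48.89 dN.m


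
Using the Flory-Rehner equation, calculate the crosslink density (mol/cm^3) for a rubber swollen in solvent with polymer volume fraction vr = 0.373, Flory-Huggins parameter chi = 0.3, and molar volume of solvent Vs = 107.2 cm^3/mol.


ln(1 - vr) = ln(1 - 0.373) = -0.4668
Numerator = -((-0.4668) + 0.373 + 0.3 * 0.373^2) = 0.0521
Denominator = 107.2 * (0.373^(1/3) - 0.373/2) = 57.1741
nu = 0.0521 / 57.1741 = 9.1073e-04 mol/cm^3

9.1073e-04 mol/cm^3


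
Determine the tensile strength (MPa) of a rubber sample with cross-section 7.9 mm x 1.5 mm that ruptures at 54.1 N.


Area = width * thickness = 7.9 * 1.5 = 11.85 mm^2
TS = force / area = 54.1 / 11.85 = 4.57 MPa

4.57 MPa


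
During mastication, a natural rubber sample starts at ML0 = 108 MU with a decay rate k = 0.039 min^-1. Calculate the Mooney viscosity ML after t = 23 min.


ML = ML0 * exp(-k * t)
ML = 108 * exp(-0.039 * 23)
ML = 108 * 0.4078
ML = 44.04 MU

44.04 MU


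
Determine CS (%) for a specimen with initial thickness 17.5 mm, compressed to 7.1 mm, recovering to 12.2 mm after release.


CS = (t0 - recovered) / (t0 - ts) * 100
= (17.5 - 12.2) / (17.5 - 7.1) * 100
= 5.3 / 10.4 * 100
= 51.0%

51.0%


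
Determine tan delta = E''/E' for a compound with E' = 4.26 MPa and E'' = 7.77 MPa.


tan delta = E'' / E'
= 7.77 / 4.26
= 1.8239

tan delta = 1.8239


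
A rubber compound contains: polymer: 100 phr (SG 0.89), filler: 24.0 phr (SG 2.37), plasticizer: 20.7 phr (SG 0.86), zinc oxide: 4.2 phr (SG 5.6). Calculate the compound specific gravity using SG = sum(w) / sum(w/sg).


Sum of weights = 148.9
Volume contributions:
  polymer: 100/0.89 = 112.3596
  filler: 24.0/2.37 = 10.1266
  plasticizer: 20.7/0.86 = 24.0698
  zinc oxide: 4.2/5.6 = 0.7500
Sum of volumes = 147.3059
SG = 148.9 / 147.3059 = 1.011

SG = 1.011


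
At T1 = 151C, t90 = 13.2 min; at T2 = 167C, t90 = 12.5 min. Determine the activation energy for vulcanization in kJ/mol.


T1 = 424.15 K, T2 = 440.15 K
1/T1 - 1/T2 = 8.5704e-05
ln(t1/t2) = ln(13.2/12.5) = 0.0545
Ea = 8.314 * 0.0545 / 8.5704e-05 = 5285.8223 J/mol
Ea = 5.29 kJ/mol

5.29 kJ/mol


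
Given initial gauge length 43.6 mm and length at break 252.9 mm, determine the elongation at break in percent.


Elongation = (Lf - L0) / L0 * 100
= (252.9 - 43.6) / 43.6 * 100
= 209.3 / 43.6 * 100
= 480.0%

480.0%


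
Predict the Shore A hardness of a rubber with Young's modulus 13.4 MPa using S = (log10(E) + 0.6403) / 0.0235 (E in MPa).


log10(E) = 0.0235*S - 0.6403  =>  S = (log10(E) + 0.6403) / 0.0235
log10(13.4) = 1.127105
S = (1.127105 + 0.6403) / 0.0235 = 1.767405 / 0.0235
S = 75.2

Shore A = 75.2


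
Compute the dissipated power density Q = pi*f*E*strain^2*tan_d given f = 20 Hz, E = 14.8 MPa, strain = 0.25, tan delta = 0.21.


Q = pi * f * E * strain^2 * tan_d
= pi * 20 * 14.8 * 0.25^2 * 0.21
= pi * 20 * 14.8 * 0.0625 * 0.21
= 12.2051

Q = 12.2051


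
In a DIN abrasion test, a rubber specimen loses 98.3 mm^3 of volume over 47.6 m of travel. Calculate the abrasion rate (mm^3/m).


Rate = volume_loss / distance
= 98.3 / 47.6
= 2.065 mm^3/m

2.065 mm^3/m


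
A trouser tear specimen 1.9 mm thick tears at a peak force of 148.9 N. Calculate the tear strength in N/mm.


Tear strength = force / thickness
= 148.9 / 1.9
= 78.37 N/mm

78.37 N/mm


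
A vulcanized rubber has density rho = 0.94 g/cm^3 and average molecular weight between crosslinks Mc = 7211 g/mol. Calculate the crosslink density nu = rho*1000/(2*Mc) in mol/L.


nu = rho * 1000 / (2 * Mc)
nu = 0.94 * 1000 / (2 * 7211)
nu = 940.0 / 14422
nu = 0.0652 mol/L

0.0652 mol/L


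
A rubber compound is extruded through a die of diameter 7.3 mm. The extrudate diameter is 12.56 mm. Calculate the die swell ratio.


Die swell ratio = D_extrudate / D_die
= 12.56 / 7.3
= 1.721

Die swell = 1.721


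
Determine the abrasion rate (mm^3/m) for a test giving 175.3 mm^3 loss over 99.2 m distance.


Rate = volume_loss / distance
= 175.3 / 99.2
= 1.767 mm^3/m

1.767 mm^3/m


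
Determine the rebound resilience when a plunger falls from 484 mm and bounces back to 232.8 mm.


Resilience = h_rebound / h_drop * 100
= 232.8 / 484 * 100
= 48.1%

48.1%


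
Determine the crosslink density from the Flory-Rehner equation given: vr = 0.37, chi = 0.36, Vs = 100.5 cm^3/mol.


ln(1 - vr) = ln(1 - 0.37) = -0.4620
Numerator = -((-0.4620) + 0.37 + 0.36 * 0.37^2) = 0.0428
Denominator = 100.5 * (0.37^(1/3) - 0.37/2) = 53.5570
nu = 0.0428 / 53.5570 = 7.9824e-04 mol/cm^3

7.9824e-04 mol/cm^3


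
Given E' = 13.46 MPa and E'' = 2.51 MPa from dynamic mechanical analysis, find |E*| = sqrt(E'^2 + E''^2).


|E*| = sqrt(E'^2 + E''^2)
= sqrt(13.46^2 + 2.51^2)
= sqrt(181.1716 + 6.3001)
= 13.692 MPa

13.692 MPa


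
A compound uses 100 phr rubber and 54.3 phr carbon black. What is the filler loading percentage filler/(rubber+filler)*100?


Filler % = filler / (rubber + filler) * 100
= 54.3 / (100 + 54.3) * 100
= 54.3 / 154.3 * 100
= 35.19%

35.19%


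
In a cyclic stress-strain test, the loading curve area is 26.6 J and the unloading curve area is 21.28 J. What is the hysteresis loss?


Hysteresis loss = loading - unloading
= 26.6 - 21.28
= 5.32 J

5.32 J


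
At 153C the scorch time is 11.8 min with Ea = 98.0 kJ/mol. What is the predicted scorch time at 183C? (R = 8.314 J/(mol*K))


Convert temperatures: T1 = 153 + 273.15 = 426.15 K, T2 = 183 + 273.15 = 456.15 K
ts2_new = 11.8 * exp(98000 / 8.314 * (1/456.15 - 1/426.15))
1/T2 - 1/T1 = -1.5433e-04
ts2_new = 1.91 min

1.91 min


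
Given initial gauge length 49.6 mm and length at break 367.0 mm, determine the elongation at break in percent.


Elongation = (Lf - L0) / L0 * 100
= (367.0 - 49.6) / 49.6 * 100
= 317.4 / 49.6 * 100
= 639.9%

639.9%


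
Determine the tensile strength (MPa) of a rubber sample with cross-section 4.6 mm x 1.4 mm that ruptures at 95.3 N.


Area = width * thickness = 4.6 * 1.4 = 6.44 mm^2
TS = force / area = 95.3 / 6.44 = 14.8 MPa

14.8 MPa


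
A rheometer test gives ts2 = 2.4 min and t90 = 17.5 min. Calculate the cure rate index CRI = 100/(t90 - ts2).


CRI = 100 / (t90 - ts2)
= 100 / (17.5 - 2.4)
= 100 / 15.1
= 6.62 min^-1

6.62 min^-1


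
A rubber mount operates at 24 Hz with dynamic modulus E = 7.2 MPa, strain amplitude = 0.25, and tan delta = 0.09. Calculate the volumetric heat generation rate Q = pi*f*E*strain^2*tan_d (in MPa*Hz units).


Q = pi * f * E * strain^2 * tan_d
= pi * 24 * 7.2 * 0.25^2 * 0.09
= pi * 24 * 7.2 * 0.0625 * 0.09
= 3.0536

Q = 3.0536


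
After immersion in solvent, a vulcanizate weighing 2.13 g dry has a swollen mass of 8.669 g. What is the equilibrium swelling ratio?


Q = W_swollen / W_dry
Q = 8.669 / 2.13
Q = 4.07

Q = 4.07


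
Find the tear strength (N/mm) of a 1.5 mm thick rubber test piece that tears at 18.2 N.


Tear strength = force / thickness
= 18.2 / 1.5
= 12.13 N/mm

12.13 N/mm


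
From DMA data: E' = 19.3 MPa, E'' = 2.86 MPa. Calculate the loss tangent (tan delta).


tan delta = E'' / E'
= 2.86 / 19.3
= 0.1482

tan delta = 0.1482


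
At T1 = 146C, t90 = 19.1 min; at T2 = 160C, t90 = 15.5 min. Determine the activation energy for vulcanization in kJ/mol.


T1 = 419.15 K, T2 = 433.15 K
1/T1 - 1/T2 = 7.7112e-05
ln(t1/t2) = ln(19.1/15.5) = 0.2088
Ea = 8.314 * 0.2088 / 7.7112e-05 = 22517.5296 J/mol
Ea = 22.52 kJ/mol

22.52 kJ/mol


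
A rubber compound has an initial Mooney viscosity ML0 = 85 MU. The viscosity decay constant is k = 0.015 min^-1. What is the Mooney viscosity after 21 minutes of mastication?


ML = ML0 * exp(-k * t)
ML = 85 * exp(-0.015 * 21)
ML = 85 * 0.7298
ML = 62.03 MU

62.03 MU


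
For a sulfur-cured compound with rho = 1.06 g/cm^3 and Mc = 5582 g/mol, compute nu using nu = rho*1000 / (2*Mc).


nu = rho * 1000 / (2 * Mc)
nu = 1.06 * 1000 / (2 * 5582)
nu = 1060.0 / 11164
nu = 0.0949 mol/L

0.0949 mol/L


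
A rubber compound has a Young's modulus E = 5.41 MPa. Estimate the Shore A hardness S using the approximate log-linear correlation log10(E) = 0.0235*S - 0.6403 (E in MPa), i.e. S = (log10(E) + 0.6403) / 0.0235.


log10(E) = 0.0235*S - 0.6403  =>  S = (log10(E) + 0.6403) / 0.0235
log10(5.41) = 0.733197
S = (0.733197 + 0.6403) / 0.0235 = 1.373497 / 0.0235
S = 58.4

Shore A = 58.4


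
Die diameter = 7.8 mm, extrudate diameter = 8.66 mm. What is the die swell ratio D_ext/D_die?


Die swell ratio = D_extrudate / D_die
= 8.66 / 7.8
= 1.11

Die swell = 1.11


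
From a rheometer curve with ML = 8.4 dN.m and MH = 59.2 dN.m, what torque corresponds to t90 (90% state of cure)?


M90 = ML + 0.9 * (MH - ML)
M90 = 8.4 + 0.9 * (59.2 - 8.4)
M90 = 8.4 + 0.9 * 50.8
M90 = 54.12 dN.m

54.12 dN.m


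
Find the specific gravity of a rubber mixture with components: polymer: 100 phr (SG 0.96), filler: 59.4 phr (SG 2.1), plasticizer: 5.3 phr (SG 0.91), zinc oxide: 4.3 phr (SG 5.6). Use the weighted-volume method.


Sum of weights = 169.0
Volume contributions:
  polymer: 100/0.96 = 104.1667
  filler: 59.4/2.1 = 28.2857
  plasticizer: 5.3/0.91 = 5.8242
  zinc oxide: 4.3/5.6 = 0.7679
Sum of volumes = 139.0444
SG = 169.0 / 139.0444 = 1.215

SG = 1.215


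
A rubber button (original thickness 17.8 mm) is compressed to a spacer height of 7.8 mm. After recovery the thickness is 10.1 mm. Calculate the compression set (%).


CS = (t0 - recovered) / (t0 - ts) * 100
= (17.8 - 10.1) / (17.8 - 7.8) * 100
= 7.7 / 10.0 * 100
= 77.0%

77.0%


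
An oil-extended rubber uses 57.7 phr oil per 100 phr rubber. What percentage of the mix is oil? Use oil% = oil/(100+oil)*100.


Oil % = oil / (100 + oil) * 100
= 57.7 / (100 + 57.7) * 100
= 57.7 / 157.7 * 100
= 36.59%

36.59%


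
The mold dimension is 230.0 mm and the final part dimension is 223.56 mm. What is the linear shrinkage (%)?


Shrinkage = (mold - part) / mold * 100
= (230.0 - 223.56) / 230.0 * 100
= 6.44 / 230.0 * 100
= 2.8%

2.8%


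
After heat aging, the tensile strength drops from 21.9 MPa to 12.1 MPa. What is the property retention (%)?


Retention = aged / original * 100
= 12.1 / 21.9 * 100
= 55.3%

55.3%


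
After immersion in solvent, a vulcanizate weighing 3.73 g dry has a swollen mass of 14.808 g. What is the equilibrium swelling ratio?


Q = W_swollen / W_dry
Q = 14.808 / 3.73
Q = 3.97

Q = 3.97


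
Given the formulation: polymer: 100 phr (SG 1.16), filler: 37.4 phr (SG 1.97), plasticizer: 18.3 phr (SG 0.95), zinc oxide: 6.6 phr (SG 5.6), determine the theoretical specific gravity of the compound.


Sum of weights = 162.3
Volume contributions:
  polymer: 100/1.16 = 86.2069
  filler: 37.4/1.97 = 18.9848
  plasticizer: 18.3/0.95 = 19.2632
  zinc oxide: 6.6/5.6 = 1.1786
Sum of volumes = 125.6334
SG = 162.3 / 125.6334 = 1.292

SG = 1.292


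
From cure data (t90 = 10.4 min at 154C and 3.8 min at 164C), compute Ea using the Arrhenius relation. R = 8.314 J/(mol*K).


T1 = 427.15 K, T2 = 437.15 K
1/T1 - 1/T2 = 5.3554e-05
ln(t1/t2) = ln(10.4/3.8) = 1.0068
Ea = 8.314 * 1.0068 / 5.3554e-05 = 156302.5865 J/mol
Ea = 156.3 kJ/mol

156.3 kJ/mol


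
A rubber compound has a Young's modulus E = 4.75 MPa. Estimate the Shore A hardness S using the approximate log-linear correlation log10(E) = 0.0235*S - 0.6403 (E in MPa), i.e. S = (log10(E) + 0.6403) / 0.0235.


log10(E) = 0.0235*S - 0.6403  =>  S = (log10(E) + 0.6403) / 0.0235
log10(4.75) = 0.676694
S = (0.676694 + 0.6403) / 0.0235 = 1.316994 / 0.0235
S = 56.0

Shore A = 56.0


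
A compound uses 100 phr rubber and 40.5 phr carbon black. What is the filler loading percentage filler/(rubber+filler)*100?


Filler % = filler / (rubber + filler) * 100
= 40.5 / (100 + 40.5) * 100
= 40.5 / 140.5 * 100
= 28.83%

28.83%


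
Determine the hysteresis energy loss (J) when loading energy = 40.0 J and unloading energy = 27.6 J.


Hysteresis loss = loading - unloading
= 40.0 - 27.6
= 12.4 J

12.4 J


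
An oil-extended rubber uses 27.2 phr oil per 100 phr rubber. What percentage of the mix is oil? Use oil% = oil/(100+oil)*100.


Oil % = oil / (100 + oil) * 100
= 27.2 / (100 + 27.2) * 100
= 27.2 / 127.2 * 100
= 21.38%

21.38%


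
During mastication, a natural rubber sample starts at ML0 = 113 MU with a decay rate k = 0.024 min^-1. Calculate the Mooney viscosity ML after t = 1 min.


ML = ML0 * exp(-k * t)
ML = 113 * exp(-0.024 * 1)
ML = 113 * 0.9763
ML = 110.32 MU

110.32 MU


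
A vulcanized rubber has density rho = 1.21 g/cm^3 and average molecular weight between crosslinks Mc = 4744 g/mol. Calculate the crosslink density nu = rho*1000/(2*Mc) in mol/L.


nu = rho * 1000 / (2 * Mc)
nu = 1.21 * 1000 / (2 * 4744)
nu = 1210.0 / 9488
nu = 0.1275 mol/L

0.1275 mol/L


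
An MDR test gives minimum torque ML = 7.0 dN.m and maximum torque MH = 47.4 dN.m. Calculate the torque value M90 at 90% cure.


M90 = ML + 0.9 * (MH - ML)
M90 = 7.0 + 0.9 * (47.4 - 7.0)
M90 = 7.0 + 0.9 * 40.4
M90 = 43.36 dN.m

43.36 dN.m


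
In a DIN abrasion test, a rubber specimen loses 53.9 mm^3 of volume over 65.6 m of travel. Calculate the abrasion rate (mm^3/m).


Rate = volume_loss / distance
= 53.9 / 65.6
= 0.822 mm^3/m

0.822 mm^3/m


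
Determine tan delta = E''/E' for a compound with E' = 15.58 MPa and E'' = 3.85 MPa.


tan delta = E'' / E'
= 3.85 / 15.58
= 0.2471

tan delta = 0.2471


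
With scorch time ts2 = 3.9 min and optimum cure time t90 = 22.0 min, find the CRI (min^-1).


CRI = 100 / (t90 - ts2)
= 100 / (22.0 - 3.9)
= 100 / 18.1
= 5.52 min^-1

5.52 min^-1


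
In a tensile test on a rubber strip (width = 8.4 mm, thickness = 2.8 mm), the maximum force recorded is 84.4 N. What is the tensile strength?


Area = width * thickness = 8.4 * 2.8 = 23.52 mm^2
TS = force / area = 84.4 / 23.52 = 3.59 MPa

3.59 MPa


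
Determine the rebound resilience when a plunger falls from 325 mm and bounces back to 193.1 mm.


Resilience = h_rebound / h_drop * 100
= 193.1 / 325 * 100
= 59.4%

59.4%


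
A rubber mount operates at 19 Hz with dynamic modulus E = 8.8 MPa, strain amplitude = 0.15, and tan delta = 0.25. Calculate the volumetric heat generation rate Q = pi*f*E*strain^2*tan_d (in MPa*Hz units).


Q = pi * f * E * strain^2 * tan_d
= pi * 19 * 8.8 * 0.15^2 * 0.25
= pi * 19 * 8.8 * 0.0225 * 0.25
= 2.9547

Q = 2.9547


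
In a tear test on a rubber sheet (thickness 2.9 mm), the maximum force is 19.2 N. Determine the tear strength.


Tear strength = force / thickness
= 19.2 / 2.9
= 6.62 N/mm

6.62 N/mm


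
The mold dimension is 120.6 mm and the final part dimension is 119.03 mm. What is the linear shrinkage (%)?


Shrinkage = (mold - part) / mold * 100
= (120.6 - 119.03) / 120.6 * 100
= 1.57 / 120.6 * 100
= 1.3%

1.3%


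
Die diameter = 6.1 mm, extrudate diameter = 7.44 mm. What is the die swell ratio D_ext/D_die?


Die swell ratio = D_extrudate / D_die
= 7.44 / 6.1
= 1.22

Die swell = 1.22


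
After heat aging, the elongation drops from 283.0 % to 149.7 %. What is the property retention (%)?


Retention = aged / original * 100
= 149.7 / 283.0 * 100
= 52.9%

52.9%


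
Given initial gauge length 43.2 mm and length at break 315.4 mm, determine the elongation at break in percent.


Elongation = (Lf - L0) / L0 * 100
= (315.4 - 43.2) / 43.2 * 100
= 272.2 / 43.2 * 100
= 630.1%

630.1%


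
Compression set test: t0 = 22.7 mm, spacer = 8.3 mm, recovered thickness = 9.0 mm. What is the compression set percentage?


CS = (t0 - recovered) / (t0 - ts) * 100
= (22.7 - 9.0) / (22.7 - 8.3) * 100
= 13.7 / 14.4 * 100
= 95.1%

95.1%


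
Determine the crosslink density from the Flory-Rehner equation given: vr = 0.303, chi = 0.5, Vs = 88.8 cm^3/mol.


ln(1 - vr) = ln(1 - 0.303) = -0.3610
Numerator = -((-0.3610) + 0.303 + 0.5 * 0.303^2) = 0.0121
Denominator = 88.8 * (0.303^(1/3) - 0.303/2) = 46.1899
nu = 0.0121 / 46.1899 = 2.6121e-04 mol/cm^3

2.6121e-04 mol/cm^3


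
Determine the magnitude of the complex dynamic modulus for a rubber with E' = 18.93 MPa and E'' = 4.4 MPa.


|E*| = sqrt(E'^2 + E''^2)
= sqrt(18.93^2 + 4.4^2)
= sqrt(358.3449 + 19.3600)
= 19.435 MPa

19.435 MPa


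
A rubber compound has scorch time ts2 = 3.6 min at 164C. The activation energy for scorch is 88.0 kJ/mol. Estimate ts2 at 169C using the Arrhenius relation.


Convert temperatures: T1 = 164 + 273.15 = 437.15 K, T2 = 169 + 273.15 = 442.15 K
ts2_new = 3.6 * exp(88000 / 8.314 * (1/442.15 - 1/437.15))
1/T2 - 1/T1 = -2.5868e-05
ts2_new = 2.74 min

2.74 min


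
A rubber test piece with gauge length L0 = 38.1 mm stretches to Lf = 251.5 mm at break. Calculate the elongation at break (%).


Elongation = (Lf - L0) / L0 * 100
= (251.5 - 38.1) / 38.1 * 100
= 213.4 / 38.1 * 100
= 560.1%

560.1%


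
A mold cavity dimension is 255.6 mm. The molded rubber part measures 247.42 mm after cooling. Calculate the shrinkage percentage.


Shrinkage = (mold - part) / mold * 100
= (255.6 - 247.42) / 255.6 * 100
= 8.18 / 255.6 * 100
= 3.2%

3.2%


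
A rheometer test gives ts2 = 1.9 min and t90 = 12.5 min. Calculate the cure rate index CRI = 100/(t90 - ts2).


CRI = 100 / (t90 - ts2)
= 100 / (12.5 - 1.9)
= 100 / 10.6
= 9.43 min^-1

9.43 min^-1


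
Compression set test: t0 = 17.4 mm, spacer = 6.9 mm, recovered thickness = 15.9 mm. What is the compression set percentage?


CS = (t0 - recovered) / (t0 - ts) * 100
= (17.4 - 15.9) / (17.4 - 6.9) * 100
= 1.5 / 10.5 * 100
= 14.3%

14.3%


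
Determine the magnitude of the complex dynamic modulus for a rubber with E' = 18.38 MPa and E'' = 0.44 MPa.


|E*| = sqrt(E'^2 + E''^2)
= sqrt(18.38^2 + 0.44^2)
= sqrt(337.8244 + 0.1936)
= 18.385 MPa

18.385 MPa


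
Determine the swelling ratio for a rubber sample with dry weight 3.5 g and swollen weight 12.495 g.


Q = W_swollen / W_dry
Q = 12.495 / 3.5
Q = 3.57

Q = 3.57


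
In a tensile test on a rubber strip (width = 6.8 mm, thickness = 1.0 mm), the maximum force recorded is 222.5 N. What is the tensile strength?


Area = width * thickness = 6.8 * 1.0 = 6.8 mm^2
TS = force / area = 222.5 / 6.8 = 32.72 MPa

32.72 MPa


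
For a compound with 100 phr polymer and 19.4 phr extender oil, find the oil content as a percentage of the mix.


Oil % = oil / (100 + oil) * 100
= 19.4 / (100 + 19.4) * 100
= 19.4 / 119.4 * 100
= 16.25%

16.25%


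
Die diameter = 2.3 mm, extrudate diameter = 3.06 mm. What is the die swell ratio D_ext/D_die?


Die swell ratio = D_extrudate / D_die
= 3.06 / 2.3
= 1.33

Die swell = 1.33


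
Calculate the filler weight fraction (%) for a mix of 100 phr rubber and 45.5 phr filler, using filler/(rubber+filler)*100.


Filler % = filler / (rubber + filler) * 100
= 45.5 / (100 + 45.5) * 100
= 45.5 / 145.5 * 100
= 31.27%

31.27%


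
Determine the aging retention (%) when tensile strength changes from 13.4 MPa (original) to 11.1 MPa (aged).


Retention = aged / original * 100
= 11.1 / 13.4 * 100
= 82.8%

82.8%


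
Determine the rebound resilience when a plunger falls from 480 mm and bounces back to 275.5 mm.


Resilience = h_rebound / h_drop * 100
= 275.5 / 480 * 100
= 57.4%

57.4%


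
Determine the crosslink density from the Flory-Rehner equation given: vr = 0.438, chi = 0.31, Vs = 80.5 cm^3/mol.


ln(1 - vr) = ln(1 - 0.438) = -0.5763
Numerator = -((-0.5763) + 0.438 + 0.31 * 0.438^2) = 0.0788
Denominator = 80.5 * (0.438^(1/3) - 0.438/2) = 43.5051
nu = 0.0788 / 43.5051 = 0.0018 mol/cm^3

0.0018 mol/cm^3


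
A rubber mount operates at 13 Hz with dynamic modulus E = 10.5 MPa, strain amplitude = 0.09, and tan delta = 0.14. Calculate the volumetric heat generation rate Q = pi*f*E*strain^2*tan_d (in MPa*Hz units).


Q = pi * f * E * strain^2 * tan_d
= pi * 13 * 10.5 * 0.09^2 * 0.14
= pi * 13 * 10.5 * 0.0081 * 0.14
= 0.4863

Q = 0.4863


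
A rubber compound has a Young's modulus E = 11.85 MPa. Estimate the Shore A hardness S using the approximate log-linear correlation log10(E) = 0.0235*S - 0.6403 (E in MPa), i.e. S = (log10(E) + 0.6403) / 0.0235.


log10(E) = 0.0235*S - 0.6403  =>  S = (log10(E) + 0.6403) / 0.0235
log10(11.85) = 1.073718
S = (1.073718 + 0.6403) / 0.0235 = 1.714018 / 0.0235
S = 72.9

Shore A = 72.9


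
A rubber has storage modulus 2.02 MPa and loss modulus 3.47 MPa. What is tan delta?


tan delta = E'' / E'
= 3.47 / 2.02
= 1.7178

tan delta = 1.7178


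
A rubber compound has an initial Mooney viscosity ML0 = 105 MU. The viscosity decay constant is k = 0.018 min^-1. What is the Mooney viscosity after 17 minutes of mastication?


ML = ML0 * exp(-k * t)
ML = 105 * exp(-0.018 * 17)
ML = 105 * 0.7364
ML = 77.32 MU

77.32 MU


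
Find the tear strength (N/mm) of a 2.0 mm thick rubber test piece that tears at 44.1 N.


Tear strength = force / thickness
= 44.1 / 2.0
= 22.05 N/mm

22.05 N/mm


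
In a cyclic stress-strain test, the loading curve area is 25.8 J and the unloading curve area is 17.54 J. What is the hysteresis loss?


Hysteresis loss = loading - unloading
= 25.8 - 17.54
= 8.26 J

8.26 J


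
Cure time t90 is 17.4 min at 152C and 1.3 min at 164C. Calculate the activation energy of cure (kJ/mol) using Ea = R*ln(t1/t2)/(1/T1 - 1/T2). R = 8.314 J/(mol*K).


T1 = 425.15 K, T2 = 437.15 K
1/T1 - 1/T2 = 6.4567e-05
ln(t1/t2) = ln(17.4/1.3) = 2.5941
Ea = 8.314 * 2.5941 / 6.4567e-05 = 334032.8267 J/mol
Ea = 334.03 kJ/mol

334.03 kJ/mol


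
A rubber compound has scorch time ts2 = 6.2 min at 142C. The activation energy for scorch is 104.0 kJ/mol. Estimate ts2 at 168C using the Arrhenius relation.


Convert temperatures: T1 = 142 + 273.15 = 415.15 K, T2 = 168 + 273.15 = 441.15 K
ts2_new = 6.2 * exp(104000 / 8.314 * (1/441.15 - 1/415.15))
1/T2 - 1/T1 = -1.4197e-04
ts2_new = 1.05 min

1.05 min


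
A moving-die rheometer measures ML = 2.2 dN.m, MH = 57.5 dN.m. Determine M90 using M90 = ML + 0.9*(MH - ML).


M90 = ML + 0.9 * (MH - ML)
M90 = 2.2 + 0.9 * (57.5 - 2.2)
M90 = 2.2 + 0.9 * 55.3
M90 = 51.97 dN.m

51.97 dN.m


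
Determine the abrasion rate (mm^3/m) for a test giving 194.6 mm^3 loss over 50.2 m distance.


Rate = volume_loss / distance
= 194.6 / 50.2
= 3.876 mm^3/m

3.876 mm^3/m


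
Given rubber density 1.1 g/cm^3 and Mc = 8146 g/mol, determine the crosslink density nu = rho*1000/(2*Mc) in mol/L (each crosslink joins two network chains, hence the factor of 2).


nu = rho * 1000 / (2 * Mc)
nu = 1.1 * 1000 / (2 * 8146)
nu = 1100.0 / 16292
nu = 0.0675 mol/L

0.0675 mol/L


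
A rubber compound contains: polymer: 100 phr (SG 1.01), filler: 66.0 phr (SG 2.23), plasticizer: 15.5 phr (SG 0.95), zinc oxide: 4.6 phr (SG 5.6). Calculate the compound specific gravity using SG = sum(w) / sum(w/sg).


Sum of weights = 186.1
Volume contributions:
  polymer: 100/1.01 = 99.0099
  filler: 66.0/2.23 = 29.5964
  plasticizer: 15.5/0.95 = 16.3158
  zinc oxide: 4.6/5.6 = 0.8214
Sum of volumes = 145.7435
SG = 186.1 / 145.7435 = 1.277

SG = 1.277
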